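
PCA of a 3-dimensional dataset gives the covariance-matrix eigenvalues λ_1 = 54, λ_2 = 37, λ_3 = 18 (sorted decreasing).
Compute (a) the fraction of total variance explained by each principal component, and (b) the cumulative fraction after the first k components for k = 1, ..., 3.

Step 1 — total variance = trace(Sigma) = Σ λ_i = 54 + 37 + 18 = 109.

Step 2 — fraction explained by component i = λ_i / Σ λ:
  PC1: 54/109 = 0.4954
  PC2: 37/109 = 0.3394
  PC3: 18/109 = 0.1651

Step 3 — cumulative fraction after k components = (λ_1 + ... + λ_k) / Σ λ:
  k = 1: 54/109 = 0.4954
  k = 2: (54 + 37)/109 = 91/109 = 0.8349
  k = 3: (54 + 37 + 18)/109 = 109/109 = 1

Summary (fraction, with percent):

explained: PC1 0.4954 (49.54%), PC2 0.3394 (33.94%), PC3 0.1651 (16.51%);  cumulative: 0.4954, 0.8349, 1


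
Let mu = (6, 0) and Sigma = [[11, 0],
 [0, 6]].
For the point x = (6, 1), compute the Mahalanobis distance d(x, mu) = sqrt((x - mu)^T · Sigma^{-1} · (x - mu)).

Step 1 — centre the observation: (x - mu) = (0, 1).

Step 2 — invert Sigma. det(Sigma) = 11·6 - (0)² = 66.
  Sigma^{-1} = (1/det) · [[d, -b], [-b, a]] = [[0.0909, 0],
 [0, 0.1667]].

Step 3 — form the quadratic (x - mu)^T · Sigma^{-1} · (x - mu):
  Sigma^{-1} · (x - mu) = (0, 0.1667).
  (x - mu)^T · [Sigma^{-1} · (x - mu)] = (0)·(0) + (1)·(0.1667) = 0.1667.

Step 4 — take square root: d = √(0.1667) ≈ 0.4082.

d(x, mu) = √(0.1667) ≈ 0.4082


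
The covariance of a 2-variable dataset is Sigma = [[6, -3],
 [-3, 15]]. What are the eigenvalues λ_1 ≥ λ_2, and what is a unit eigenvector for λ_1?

Step 1 — characteristic polynomial of 2×2 Sigma:
  det(Sigma - λI) = λ² - trace · λ + det = 0.
  trace = 6 + 15 = 21, det = 6·15 - (-3)² = 81.
Step 2 — discriminant:
  Δ = trace² - 4·det = 441 - 324 = 117.
Step 3 — eigenvalues:
  λ = (trace ± √Δ)/2 = (21 ± 10.8167)/2,
  λ_1 = 15.9083,  λ_2 = 5.0917.

Step 4 — unit eigenvector for λ_1: solve (Sigma - λ_1 I)v = 0. First row:
  (6 - 15.9083)·v_x + (-3)·v_y = 0, i.e. (-9.9083)·v_x + (-3)·v_y = 0,
  so v ∝ (b, λ_1 - a) = (-3, 9.9083); multiply by -1 so the first entry is positive: u = (3, -9.9083).
  ||u|| = √((3)² + (-9.9083)²) = √(107.1749) ≈ 10.3525,
  v_1 = u/||u|| ≈ (0.2898, -0.9571) (||v_1|| = 1).

λ_1 = 15.9083,  λ_2 = 5.0917;  v_1 ≈ (0.2898, -0.9571)


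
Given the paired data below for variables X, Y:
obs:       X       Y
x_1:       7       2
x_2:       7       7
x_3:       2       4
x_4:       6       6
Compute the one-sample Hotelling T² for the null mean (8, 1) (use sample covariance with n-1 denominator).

Step 1 — sample mean vector:
  mean(X) = (7 + 7 + 2 + 6) / 4 = 22/4 = 5.5
  mean(Y) = (2 + 7 + 4 + 6) / 4 = 19/4 = 4.75
  x̄ = (5.5, 4.75),  deviation x̄ - mu_0 = (5.5, 4.75) - (8, 1) = (-2.5, 3.75).

Step 2 — sample covariance matrix, S[i,j] = (1/(n-1)) · Σ_k (x_{k,i} - mean_i) · (x_{k,j} - mean_j), divisor n-1 = 3:
  S[X,X] = ((1.5)·(1.5) + (1.5)·(1.5) + (-3.5)·(-3.5) + (0.5)·(0.5)) / 3 = 17/3 = 5.6667
  S[X,Y] = ((1.5)·(-2.75) + (1.5)·(2.25) + (-3.5)·(-0.75) + (0.5)·(1.25)) / 3 = 2.5/3 = 0.8333
  S[Y,Y] = ((-2.75)·(-2.75) + (2.25)·(2.25) + (-0.75)·(-0.75) + (1.25)·(1.25)) / 3 = 14.75/3 = 4.9167
  S = [[5.6667, 0.8333],
 [0.8333, 4.9167]].

Step 3 — invert S. det(S) = 5.6667·4.9167 - (0.8333)² = 27.1667.
  S^{-1} = (1/det) · [[d, -b], [-b, a]] = [[0.181, -0.0307],
 [-0.0307, 0.2086]].

Step 4 — quadratic form (x̄ - mu_0)^T · S^{-1} · (x̄ - mu_0):
  S^{-1} · (x̄ - mu_0) = (-0.5675, 0.8589),
  (x̄ - mu_0)^T · [...] = (-2.5)·(-0.5675) + (3.75)·(0.8589) = 4.6396.

Step 5 — scale by n: T² = 4 · 4.6396 = 18.5583.

T² ≈ 18.5583


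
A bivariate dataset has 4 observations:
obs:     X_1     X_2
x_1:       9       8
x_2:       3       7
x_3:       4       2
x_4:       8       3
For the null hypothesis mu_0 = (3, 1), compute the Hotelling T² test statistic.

Step 1 — sample mean vector:
  mean(X_1) = (9 + 3 + 4 + 8) / 4 = 24/4 = 6
  mean(X_2) = (8 + 7 + 2 + 3) / 4 = 20/4 = 5
  x̄ = (6, 5),  deviation x̄ - mu_0 = (6, 5) - (3, 1) = (3, 4).

Step 2 — sample covariance matrix, S[i,j] = (1/(n-1)) · Σ_k (x_{k,i} - mean_i) · (x_{k,j} - mean_j), divisor n-1 = 3:
  S[X_1,X_1] = ((3)·(3) + (-3)·(-3) + (-2)·(-2) + (2)·(2)) / 3 = 26/3 = 8.6667
  S[X_1,X_2] = ((3)·(3) + (-3)·(2) + (-2)·(-3) + (2)·(-2)) / 3 = 5/3 = 1.6667
  S[X_2,X_2] = ((3)·(3) + (2)·(2) + (-3)·(-3) + (-2)·(-2)) / 3 = 26/3 = 8.6667
  S = [[8.6667, 1.6667],
 [1.6667, 8.6667]].

Step 3 — invert S. det(S) = 8.6667·8.6667 - (1.6667)² = 72.3333.
  S^{-1} = (1/det) · [[d, -b], [-b, a]] = [[0.1198, -0.023],
 [-0.023, 0.1198]].

Step 4 — quadratic form (x̄ - mu_0)^T · S^{-1} · (x̄ - mu_0):
  S^{-1} · (x̄ - mu_0) = (0.2673, 0.4101),
  (x̄ - mu_0)^T · [...] = (3)·(0.2673) + (4)·(0.4101) = 2.4424.

Step 5 — scale by n: T² = 4 · 2.4424 = 9.7696.

T² ≈ 9.7696


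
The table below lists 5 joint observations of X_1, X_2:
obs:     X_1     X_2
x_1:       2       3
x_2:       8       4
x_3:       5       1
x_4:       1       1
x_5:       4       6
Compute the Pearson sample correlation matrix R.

Step 1 — column means:
  mean(X_1) = (2 + 8 + 5 + 1 + 4) / 5 = 20/5 = 4
  mean(X_2) = (3 + 4 + 1 + 1 + 6) / 5 = 15/5 = 3

Step 2 — sample variances and covariances s[i,j] = (1/(n-1)) · Σ_k (x_{k,i} - mean_i) · (x_{k,j} - mean_j), with n-1 = 4:
  s[X_1,X_1] = ((-2)·(-2) + (4)·(4) + (1)·(1) + (-3)·(-3) + (0)·(0)) / 4 = 30/4 = 7.5
  s[X_1,X_2] = ((-2)·(0) + (4)·(1) + (1)·(-2) + (-3)·(-2) + (0)·(3)) / 4 = 8/4 = 2
  s[X_2,X_2] = ((0)·(0) + (1)·(1) + (-2)·(-2) + (-2)·(-2) + (3)·(3)) / 4 = 18/4 = 4.5
  Sample standard deviations s_i = √(s[i,i]):
  s(X_1) = √(7.5) = 2.7386
  s(X_2) = √(4.5) = 2.1213

Step 3 — r_{ij} = s_{ij} / (s_i · s_j):
  r[X_1,X_1] = 1 (diagonal).
  r[X_1,X_2] = 2 / (2.7386 · 2.1213) = 2 / 5.8095 = 0.3443
  r[X_2,X_2] = 1 (diagonal).

R is symmetric with unit diagonal. Assembling:

R = [[1, 0.3443],
 [0.3443, 1]]


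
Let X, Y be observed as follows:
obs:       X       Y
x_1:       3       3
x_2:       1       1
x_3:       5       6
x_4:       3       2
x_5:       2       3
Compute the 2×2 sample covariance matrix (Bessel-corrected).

Step 1 — column means:
  mean(X) = (3 + 1 + 5 + 3 + 2) / 5 = 14/5 = 2.8
  mean(Y) = (3 + 1 + 6 + 2 + 3) / 5 = 15/5 = 3

Step 2 — sample covariance S[i,j] = (1/(n-1)) · Σ_k (x_{k,i} - mean_i) · (x_{k,j} - mean_j), with n-1 = 4.
  S[X,X] = ((0.2)·(0.2) + (-1.8)·(-1.8) + (2.2)·(2.2) + (0.2)·(0.2) + (-0.8)·(-0.8)) / 4 = 8.8/4 = 2.2
  S[X,Y] = ((0.2)·(0) + (-1.8)·(-2) + (2.2)·(3) + (0.2)·(-1) + (-0.8)·(0)) / 4 = 10/4 = 2.5
  S[Y,Y] = ((0)·(0) + (-2)·(-2) + (3)·(3) + (-1)·(-1) + (0)·(0)) / 4 = 14/4 = 3.5

S is symmetric (S[j,i] = S[i,j]). Assembling:

S = [[2.2, 2.5],
 [2.5, 3.5]]


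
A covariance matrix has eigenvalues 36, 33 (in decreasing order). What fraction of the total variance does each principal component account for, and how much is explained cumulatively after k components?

Step 1 — total variance = trace(Sigma) = Σ λ_i = 36 + 33 = 69.

Step 2 — fraction explained by component i = λ_i / Σ λ:
  PC1: 36/69 = 0.5217
  PC2: 33/69 = 0.4783

Step 3 — cumulative fraction after k components = (λ_1 + ... + λ_k) / Σ λ:
  k = 1: 36/69 = 0.5217
  k = 2: (36 + 33)/69 = 69/69 = 1

Summary (fraction, with percent):

explained: PC1 0.5217 (52.17%), PC2 0.4783 (47.83%);  cumulative: 0.5217, 1


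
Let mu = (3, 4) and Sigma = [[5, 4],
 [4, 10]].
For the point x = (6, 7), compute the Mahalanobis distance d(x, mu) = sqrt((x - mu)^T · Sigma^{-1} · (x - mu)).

Step 1 — centre the observation: (x - mu) = (3, 3).

Step 2 — invert Sigma. det(Sigma) = 5·10 - (4)² = 34.
  Sigma^{-1} = (1/det) · [[d, -b], [-b, a]] = [[0.2941, -0.1176],
 [-0.1176, 0.1471]].

Step 3 — form the quadratic (x - mu)^T · Sigma^{-1} · (x - mu):
  Sigma^{-1} · (x - mu) = (0.5294, 0.0882).
  (x - mu)^T · [Sigma^{-1} · (x - mu)] = (3)·(0.5294) + (3)·(0.0882) = 1.8529.

Step 4 — take square root: d = √(1.8529) ≈ 1.3612.

d(x, mu) = √(1.8529) ≈ 1.3612


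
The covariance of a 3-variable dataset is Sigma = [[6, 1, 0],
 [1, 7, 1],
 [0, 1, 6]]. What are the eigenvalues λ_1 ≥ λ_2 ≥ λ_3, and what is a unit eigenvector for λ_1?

Step 1 — characteristic polynomial p(λ) = det(λI - Sigma) = λ³ - tr·λ² + c_1·λ - det, where tr = trace, c_1 = sum of the principal 2×2 minors, det = det(Sigma):
  tr = 6 + 7 + 6 = 19,
  c_1 = (6·7 - (1)²) + (6·6 - (0)²) + (7·6 - (1)²) = 41 + 36 + 41 = 118,
  det = 6·(7·6 - (1)²) - (1)·((1)·6 - (1)·(0)) + (0)·((1)·(1) - 7·(0)) = 6·(41) - (1)·(6) + (0)·(1) = 240.
  So p(λ) = λ³ - 19λ² + 118λ - 240.
Step 2 — look for an integer root (rational root theorem: any rational root is an integer divisor of 240). Testing λ = 5:
  p(5) = 125 - 475 + 590 - 240 = 0  ✓
  Dividing out (λ - 5): p(λ) = (λ - 5)(λ² - 14λ + 48).
Step 3 — remaining eigenvalues from the quadratic λ² - 14λ + 48 = 0:
  Δ = 14² - 4·48 = 196 - 192 = 4,  λ = (14 ± √4)/2 = (14 ± 2)/2 = 8 or 6.
  Sorted: λ_1 = 8,  λ_2 = 6,  λ_3 = 5  (check: sum = 19 = tr ✓).

Step 4 — unit eigenvector for λ_1 = 8: v spans the null space of (Sigma - λ_1 I), whose rows are
  r_1 = (-2, 1, 0),  r_2 = (1, -1, 1),  r_3 = (0, 1, -2).
  v is orthogonal to every row, so take v ∝ r_1 × r_2 = ((1)·(1) - (0)·(-1), (0)·(1) - (-2)·(1), (-2)·(-1) - (1)·(1)) = (1, 2, 1).
  Let u = (1, 2, 1).
  ||u|| = √((1)² + (2)² + (1)²) = √(6) ≈ 2.4495,  v_1 = u/||u|| ≈ (0.4082, 0.8165, 0.4082) (||v_1|| = 1).

λ_1 = 8,  λ_2 = 6,  λ_3 = 5;  v_1 ≈ (0.4082, 0.8165, 0.4082)


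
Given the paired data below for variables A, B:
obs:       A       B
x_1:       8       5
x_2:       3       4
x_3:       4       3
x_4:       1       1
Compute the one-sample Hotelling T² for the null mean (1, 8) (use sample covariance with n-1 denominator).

Step 1 — sample mean vector:
  mean(A) = (8 + 3 + 4 + 1) / 4 = 16/4 = 4
  mean(B) = (5 + 4 + 3 + 1) / 4 = 13/4 = 3.25
  x̄ = (4, 3.25),  deviation x̄ - mu_0 = (4, 3.25) - (1, 8) = (3, -4.75).

Step 2 — sample covariance matrix, S[i,j] = (1/(n-1)) · Σ_k (x_{k,i} - mean_i) · (x_{k,j} - mean_j), divisor n-1 = 3:
  S[A,A] = ((4)·(4) + (-1)·(-1) + (0)·(0) + (-3)·(-3)) / 3 = 26/3 = 8.6667
  S[A,B] = ((4)·(1.75) + (-1)·(0.75) + (0)·(-0.25) + (-3)·(-2.25)) / 3 = 13/3 = 4.3333
  S[B,B] = ((1.75)·(1.75) + (0.75)·(0.75) + (-0.25)·(-0.25) + (-2.25)·(-2.25)) / 3 = 8.75/3 = 2.9167
  S = [[8.6667, 4.3333],
 [4.3333, 2.9167]].

Step 3 — invert S. det(S) = 8.6667·2.9167 - (4.3333)² = 6.5.
  S^{-1} = (1/det) · [[d, -b], [-b, a]] = [[0.4487, -0.6667],
 [-0.6667, 1.3333]].

Step 4 — quadratic form (x̄ - mu_0)^T · S^{-1} · (x̄ - mu_0):
  S^{-1} · (x̄ - mu_0) = (4.5128, -8.3333),
  (x̄ - mu_0)^T · [...] = (3)·(4.5128) + (-4.75)·(-8.3333) = 53.1218.

Step 5 — scale by n: T² = 4 · 53.1218 = 212.4872.

T² ≈ 212.4872


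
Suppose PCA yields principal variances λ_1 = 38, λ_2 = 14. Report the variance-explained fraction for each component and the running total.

Step 1 — total variance = trace(Sigma) = Σ λ_i = 38 + 14 = 52.

Step 2 — fraction explained by component i = λ_i / Σ λ:
  PC1: 38/52 = 0.7308
  PC2: 14/52 = 0.2692

Step 3 — cumulative fraction after k components = (λ_1 + ... + λ_k) / Σ λ:
  k = 1: 38/52 = 0.7308
  k = 2: (38 + 14)/52 = 52/52 = 1

Summary (fraction, with percent):

explained: PC1 0.7308 (73.08%), PC2 0.2692 (26.92%);  cumulative: 0.7308, 1


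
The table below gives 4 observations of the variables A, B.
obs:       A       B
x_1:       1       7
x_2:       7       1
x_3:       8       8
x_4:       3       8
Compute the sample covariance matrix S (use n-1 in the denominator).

Step 1 — column means:
  mean(A) = (1 + 7 + 8 + 3) / 4 = 19/4 = 4.75
  mean(B) = (7 + 1 + 8 + 8) / 4 = 24/4 = 6

Step 2 — sample covariance S[i,j] = (1/(n-1)) · Σ_k (x_{k,i} - mean_i) · (x_{k,j} - mean_j), with n-1 = 3.
  S[A,A] = ((-3.75)·(-3.75) + (2.25)·(2.25) + (3.25)·(3.25) + (-1.75)·(-1.75)) / 3 = 32.75/3 = 10.9167
  S[A,B] = ((-3.75)·(1) + (2.25)·(-5) + (3.25)·(2) + (-1.75)·(2)) / 3 = -12/3 = -4
  S[B,B] = ((1)·(1) + (-5)·(-5) + (2)·(2) + (2)·(2)) / 3 = 34/3 = 11.3333

S is symmetric (S[j,i] = S[i,j]). Assembling:

S = [[10.9167, -4],
 [-4, 11.3333]]


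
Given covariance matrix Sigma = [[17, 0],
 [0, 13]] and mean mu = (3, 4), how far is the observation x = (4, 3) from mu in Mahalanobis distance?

Step 1 — centre the observation: (x - mu) = (1, -1).

Step 2 — invert Sigma. det(Sigma) = 17·13 - (0)² = 221.
  Sigma^{-1} = (1/det) · [[d, -b], [-b, a]] = [[0.0588, 0],
 [0, 0.0769]].

Step 3 — form the quadratic (x - mu)^T · Sigma^{-1} · (x - mu):
  Sigma^{-1} · (x - mu) = (0.0588, -0.0769).
  (x - mu)^T · [Sigma^{-1} · (x - mu)] = (1)·(0.0588) + (-1)·(-0.0769) = 0.1357.

Step 4 — take square root: d = √(0.1357) ≈ 0.3684.

d(x, mu) = √(0.1357) ≈ 0.3684


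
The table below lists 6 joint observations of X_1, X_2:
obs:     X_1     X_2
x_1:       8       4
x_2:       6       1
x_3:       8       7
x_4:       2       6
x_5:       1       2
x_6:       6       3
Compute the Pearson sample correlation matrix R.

Step 1 — column means:
  mean(X_1) = (8 + 6 + 8 + 2 + 1 + 6) / 6 = 31/6 = 5.1667
  mean(X_2) = (4 + 1 + 7 + 6 + 2 + 3) / 6 = 23/6 = 3.8333

Step 2 — sample variances and covariances s[i,j] = (1/(n-1)) · Σ_k (x_{k,i} - mean_i) · (x_{k,j} - mean_j), with n-1 = 5:
  s[X_1,X_1] = ((2.8333)·(2.8333) + (0.8333)·(0.8333) + (2.8333)·(2.8333) + (-3.1667)·(-3.1667) + (-4.1667)·(-4.1667) + (0.8333)·(0.8333)) / 5 = 44.8333/5 = 8.9667
  s[X_1,X_2] = ((2.8333)·(0.1667) + (0.8333)·(-2.8333) + (2.8333)·(3.1667) + (-3.1667)·(2.1667) + (-4.1667)·(-1.8333) + (0.8333)·(-0.8333)) / 5 = 7.1667/5 = 1.4333
  s[X_2,X_2] = ((0.1667)·(0.1667) + (-2.8333)·(-2.8333) + (3.1667)·(3.1667) + (2.1667)·(2.1667) + (-1.8333)·(-1.8333) + (-0.8333)·(-0.8333)) / 5 = 26.8333/5 = 5.3667
  Sample standard deviations s_i = √(s[i,i]):
  s(X_1) = √(8.9667) = 2.9944
  s(X_2) = √(5.3667) = 2.3166

Step 3 — r_{ij} = s_{ij} / (s_i · s_j):
  r[X_1,X_1] = 1 (diagonal).
  r[X_1,X_2] = 1.4333 / (2.9944 · 2.3166) = 1.4333 / 6.9369 = 0.2066
  r[X_2,X_2] = 1 (diagonal).

R is symmetric with unit diagonal. Assembling:

R = [[1, 0.2066],
 [0.2066, 1]]


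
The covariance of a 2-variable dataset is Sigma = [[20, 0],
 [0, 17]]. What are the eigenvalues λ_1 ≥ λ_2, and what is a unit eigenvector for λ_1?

Step 1 — characteristic polynomial of 2×2 Sigma:
  det(Sigma - λI) = λ² - trace · λ + det = 0.
  trace = 20 + 17 = 37, det = 20·17 - (0)² = 340.
Step 2 — discriminant:
  Δ = trace² - 4·det = 1369 - 1360 = 9.
Step 3 — eigenvalues:
  λ = (trace ± √Δ)/2 = (37 ± 3)/2,
  λ_1 = 20,  λ_2 = 17.

Step 4 — unit eigenvector for λ_1: Sigma is diagonal, so its eigenvectors are the coordinate axes. λ_1 = 20 is the diagonal entry on the first coordinate axis, hence
  v_1 = (1, 0) (||v_1|| = 1).

λ_1 = 20,  λ_2 = 17;  v_1 ≈ (1, 0)


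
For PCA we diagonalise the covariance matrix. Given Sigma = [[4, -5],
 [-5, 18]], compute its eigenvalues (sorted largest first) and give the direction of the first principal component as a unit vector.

Step 1 — characteristic polynomial of 2×2 Sigma:
  det(Sigma - λI) = λ² - trace · λ + det = 0.
  trace = 4 + 18 = 22, det = 4·18 - (-5)² = 47.
Step 2 — discriminant:
  Δ = trace² - 4·det = 484 - 188 = 296.
Step 3 — eigenvalues:
  λ = (trace ± √Δ)/2 = (22 ± 17.2047)/2,
  λ_1 = 19.6023,  λ_2 = 2.3977.

Step 4 — unit eigenvector for λ_1: solve (Sigma - λ_1 I)v = 0. First row:
  (4 - 19.6023)·v_x + (-5)·v_y = 0, i.e. (-15.6023)·v_x + (-5)·v_y = 0,
  so v ∝ (b, λ_1 - a) = (-5, 15.6023); multiply by -1 so the first entry is positive: u = (5, -15.6023).
  ||u|| = √((5)² + (-15.6023)²) = √(268.4326) ≈ 16.3839,
  v_1 = u/||u|| ≈ (0.3052, -0.9523) (||v_1|| = 1).

λ_1 = 19.6023,  λ_2 = 2.3977;  v_1 ≈ (0.3052, -0.9523)


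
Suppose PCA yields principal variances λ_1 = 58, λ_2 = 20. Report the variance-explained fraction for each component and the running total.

Step 1 — total variance = trace(Sigma) = Σ λ_i = 58 + 20 = 78.

Step 2 — fraction explained by component i = λ_i / Σ λ:
  PC1: 58/78 = 0.7436
  PC2: 20/78 = 0.2564

Step 3 — cumulative fraction after k components = (λ_1 + ... + λ_k) / Σ λ:
  k = 1: 58/78 = 0.7436
  k = 2: (58 + 20)/78 = 78/78 = 1

Summary (fraction, with percent):

explained: PC1 0.7436 (74.36%), PC2 0.2564 (25.64%);  cumulative: 0.7436, 1


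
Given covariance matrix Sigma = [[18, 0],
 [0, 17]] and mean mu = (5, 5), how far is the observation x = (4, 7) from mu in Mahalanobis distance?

Step 1 — centre the observation: (x - mu) = (-1, 2).

Step 2 — invert Sigma. det(Sigma) = 18·17 - (0)² = 306.
  Sigma^{-1} = (1/det) · [[d, -b], [-b, a]] = [[0.0556, 0],
 [0, 0.0588]].

Step 3 — form the quadratic (x - mu)^T · Sigma^{-1} · (x - mu):
  Sigma^{-1} · (x - mu) = (-0.0556, 0.1176).
  (x - mu)^T · [Sigma^{-1} · (x - mu)] = (-1)·(-0.0556) + (2)·(0.1176) = 0.2908.

Step 4 — take square root: d = √(0.2908) ≈ 0.5393.

d(x, mu) = √(0.2908) ≈ 0.5393


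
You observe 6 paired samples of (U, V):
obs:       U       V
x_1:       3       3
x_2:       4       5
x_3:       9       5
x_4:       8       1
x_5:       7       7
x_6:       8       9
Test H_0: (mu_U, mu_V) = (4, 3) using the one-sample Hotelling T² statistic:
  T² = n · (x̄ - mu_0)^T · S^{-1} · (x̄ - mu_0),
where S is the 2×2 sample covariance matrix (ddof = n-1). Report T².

Step 1 — sample mean vector:
  mean(U) = (3 + 4 + 9 + 8 + 7 + 8) / 6 = 39/6 = 6.5
  mean(V) = (3 + 5 + 5 + 1 + 7 + 9) / 6 = 30/6 = 5
  x̄ = (6.5, 5),  deviation x̄ - mu_0 = (6.5, 5) - (4, 3) = (2.5, 2).

Step 2 — sample covariance matrix, S[i,j] = (1/(n-1)) · Σ_k (x_{k,i} - mean_i) · (x_{k,j} - mean_j), divisor n-1 = 5:
  S[U,U] = ((-3.5)·(-3.5) + (-2.5)·(-2.5) + (2.5)·(2.5) + (1.5)·(1.5) + (0.5)·(0.5) + (1.5)·(1.5)) / 5 = 29.5/5 = 5.9
  S[U,V] = ((-3.5)·(-2) + (-2.5)·(0) + (2.5)·(0) + (1.5)·(-4) + (0.5)·(2) + (1.5)·(4)) / 5 = 8/5 = 1.6
  S[V,V] = ((-2)·(-2) + (0)·(0) + (0)·(0) + (-4)·(-4) + (2)·(2) + (4)·(4)) / 5 = 40/5 = 8
  S = [[5.9, 1.6],
 [1.6, 8]].

Step 3 — invert S. det(S) = 5.9·8 - (1.6)² = 44.64.
  S^{-1} = (1/det) · [[d, -b], [-b, a]] = [[0.1792, -0.0358],
 [-0.0358, 0.1322]].

Step 4 — quadratic form (x̄ - mu_0)^T · S^{-1} · (x̄ - mu_0):
  S^{-1} · (x̄ - mu_0) = (0.3763, 0.1747),
  (x̄ - mu_0)^T · [...] = (2.5)·(0.3763) + (2)·(0.1747) = 1.2903.

Step 5 — scale by n: T² = 6 · 1.2903 = 7.7419.

T² ≈ 7.7419


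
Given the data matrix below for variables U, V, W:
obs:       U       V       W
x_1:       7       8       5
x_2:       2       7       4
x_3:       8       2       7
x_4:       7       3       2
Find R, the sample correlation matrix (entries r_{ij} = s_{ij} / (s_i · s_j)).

Step 1 — column means:
  mean(U) = (7 + 2 + 8 + 7) / 4 = 24/4 = 6
  mean(V) = (8 + 7 + 2 + 3) / 4 = 20/4 = 5
  mean(W) = (5 + 4 + 7 + 2) / 4 = 18/4 = 4.5

Step 2 — sample variances and covariances s[i,j] = (1/(n-1)) · Σ_k (x_{k,i} - mean_i) · (x_{k,j} - mean_j), with n-1 = 3:
  s[U,U] = ((1)·(1) + (-4)·(-4) + (2)·(2) + (1)·(1)) / 3 = 22/3 = 7.3333
  s[U,V] = ((1)·(3) + (-4)·(2) + (2)·(-3) + (1)·(-2)) / 3 = -13/3 = -4.3333
  s[U,W] = ((1)·(0.5) + (-4)·(-0.5) + (2)·(2.5) + (1)·(-2.5)) / 3 = 5/3 = 1.6667
  s[V,V] = ((3)·(3) + (2)·(2) + (-3)·(-3) + (-2)·(-2)) / 3 = 26/3 = 8.6667
  s[V,W] = ((3)·(0.5) + (2)·(-0.5) + (-3)·(2.5) + (-2)·(-2.5)) / 3 = -2/3 = -0.6667
  s[W,W] = ((0.5)·(0.5) + (-0.5)·(-0.5) + (2.5)·(2.5) + (-2.5)·(-2.5)) / 3 = 13/3 = 4.3333
  Sample standard deviations s_i = √(s[i,i]):
  s(U) = √(7.3333) = 2.708
  s(V) = √(8.6667) = 2.9439
  s(W) = √(4.3333) = 2.0817

Step 3 — r_{ij} = s_{ij} / (s_i · s_j):
  r[U,U] = 1 (diagonal).
  r[U,V] = -4.3333 / (2.708 · 2.9439) = -4.3333 / 7.9722 = -0.5436
  r[U,W] = 1.6667 / (2.708 · 2.0817) = 1.6667 / 5.6372 = 0.2957
  r[V,V] = 1 (diagonal).
  r[V,W] = -0.6667 / (2.9439 · 2.0817) = -0.6667 / 6.1283 = -0.1088
  r[W,W] = 1 (diagonal).

R is symmetric with unit diagonal. Assembling:

R = [[1, -0.5436, 0.2957],
 [-0.5436, 1, -0.1088],
 [0.2957, -0.1088, 1]]


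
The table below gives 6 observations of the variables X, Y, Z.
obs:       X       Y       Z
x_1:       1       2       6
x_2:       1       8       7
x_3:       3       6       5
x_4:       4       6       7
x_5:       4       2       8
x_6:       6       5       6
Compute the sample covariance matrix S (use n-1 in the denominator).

Step 1 — column means:
  mean(X) = (1 + 1 + 3 + 4 + 4 + 6) / 6 = 19/6 = 3.1667
  mean(Y) = (2 + 8 + 6 + 6 + 2 + 5) / 6 = 29/6 = 4.8333
  mean(Z) = (6 + 7 + 5 + 7 + 8 + 6) / 6 = 39/6 = 6.5

Step 2 — sample covariance S[i,j] = (1/(n-1)) · Σ_k (x_{k,i} - mean_i) · (x_{k,j} - mean_j), with n-1 = 5.
  S[X,X] = ((-2.1667)·(-2.1667) + (-2.1667)·(-2.1667) + (-0.1667)·(-0.1667) + (0.8333)·(0.8333) + (0.8333)·(0.8333) + (2.8333)·(2.8333)) / 5 = 18.8333/5 = 3.7667
  S[X,Y] = ((-2.1667)·(-2.8333) + (-2.1667)·(3.1667) + (-0.1667)·(1.1667) + (0.8333)·(1.1667) + (0.8333)·(-2.8333) + (2.8333)·(0.1667)) / 5 = -1.8333/5 = -0.3667
  S[X,Z] = ((-2.1667)·(-0.5) + (-2.1667)·(0.5) + (-0.1667)·(-1.5) + (0.8333)·(0.5) + (0.8333)·(1.5) + (2.8333)·(-0.5)) / 5 = 0.5/5 = 0.1
  S[Y,Y] = ((-2.8333)·(-2.8333) + (3.1667)·(3.1667) + (1.1667)·(1.1667) + (1.1667)·(1.1667) + (-2.8333)·(-2.8333) + (0.1667)·(0.1667)) / 5 = 28.8333/5 = 5.7667
  S[Y,Z] = ((-2.8333)·(-0.5) + (3.1667)·(0.5) + (1.1667)·(-1.5) + (1.1667)·(0.5) + (-2.8333)·(1.5) + (0.1667)·(-0.5)) / 5 = -2.5/5 = -0.5
  S[Z,Z] = ((-0.5)·(-0.5) + (0.5)·(0.5) + (-1.5)·(-1.5) + (0.5)·(0.5) + (1.5)·(1.5) + (-0.5)·(-0.5)) / 5 = 5.5/5 = 1.1

S is symmetric (S[j,i] = S[i,j]). Assembling:

S = [[3.7667, -0.3667, 0.1],
 [-0.3667, 5.7667, -0.5],
 [0.1, -0.5, 1.1]]


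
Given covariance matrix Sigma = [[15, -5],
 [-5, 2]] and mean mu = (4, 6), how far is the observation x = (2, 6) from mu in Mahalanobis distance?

Step 1 — centre the observation: (x - mu) = (-2, 0).

Step 2 — invert Sigma. det(Sigma) = 15·2 - (-5)² = 5.
  Sigma^{-1} = (1/det) · [[d, -b], [-b, a]] = [[0.4, 1],
 [1, 3]].

Step 3 — form the quadratic (x - mu)^T · Sigma^{-1} · (x - mu):
  Sigma^{-1} · (x - mu) = (-0.8, -2).
  (x - mu)^T · [Sigma^{-1} · (x - mu)] = (-2)·(-0.8) + (0)·(-2) = 1.6.

Step 4 — take square root: d = √(1.6) ≈ 1.2649.

d(x, mu) = √(1.6) ≈ 1.2649


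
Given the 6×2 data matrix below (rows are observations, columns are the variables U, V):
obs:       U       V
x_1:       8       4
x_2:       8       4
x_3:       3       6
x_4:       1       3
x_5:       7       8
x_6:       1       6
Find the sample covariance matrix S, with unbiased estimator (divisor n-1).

Step 1 — column means:
  mean(U) = (8 + 8 + 3 + 1 + 7 + 1) / 6 = 28/6 = 4.6667
  mean(V) = (4 + 4 + 6 + 3 + 8 + 6) / 6 = 31/6 = 5.1667

Step 2 — sample covariance S[i,j] = (1/(n-1)) · Σ_k (x_{k,i} - mean_i) · (x_{k,j} - mean_j), with n-1 = 5.
  S[U,U] = ((3.3333)·(3.3333) + (3.3333)·(3.3333) + (-1.6667)·(-1.6667) + (-3.6667)·(-3.6667) + (2.3333)·(2.3333) + (-3.6667)·(-3.6667)) / 5 = 57.3333/5 = 11.4667
  S[U,V] = ((3.3333)·(-1.1667) + (3.3333)·(-1.1667) + (-1.6667)·(0.8333) + (-3.6667)·(-2.1667) + (2.3333)·(2.8333) + (-3.6667)·(0.8333)) / 5 = 2.3333/5 = 0.4667
  S[V,V] = ((-1.1667)·(-1.1667) + (-1.1667)·(-1.1667) + (0.8333)·(0.8333) + (-2.1667)·(-2.1667) + (2.8333)·(2.8333) + (0.8333)·(0.8333)) / 5 = 16.8333/5 = 3.3667

S is symmetric (S[j,i] = S[i,j]). Assembling:

S = [[11.4667, 0.4667],
 [0.4667, 3.3667]]


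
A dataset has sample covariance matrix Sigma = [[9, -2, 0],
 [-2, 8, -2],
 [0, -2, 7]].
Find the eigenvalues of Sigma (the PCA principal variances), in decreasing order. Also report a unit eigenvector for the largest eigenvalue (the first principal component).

Step 1 — characteristic polynomial p(λ) = det(λI - Sigma) = λ³ - tr·λ² + c_1·λ - det, where tr = trace, c_1 = sum of the principal 2×2 minors, det = det(Sigma):
  tr = 9 + 8 + 7 = 24,
  c_1 = (9·8 - (-2)²) + (9·7 - (0)²) + (8·7 - (-2)²) = 68 + 63 + 52 = 183,
  det = 9·(8·7 - (-2)²) - (-2)·((-2)·7 - (-2)·(0)) + (0)·((-2)·(-2) - 8·(0)) = 9·(52) - (-2)·(-14) + (0)·(4) = 440.
  So p(λ) = λ³ - 24λ² + 183λ - 440.
Step 2 — look for an integer root (rational root theorem: any rational root is an integer divisor of 440). Testing λ = 5:
  p(5) = 125 - 600 + 915 - 440 = 0  ✓
  Dividing out (λ - 5): p(λ) = (λ - 5)(λ² - 19λ + 88).
Step 3 — remaining eigenvalues from the quadratic λ² - 19λ + 88 = 0:
  Δ = 19² - 4·88 = 361 - 352 = 9,  λ = (19 ± √9)/2 = (19 ± 3)/2 = 11 or 8.
  Sorted: λ_1 = 11,  λ_2 = 8,  λ_3 = 5  (check: sum = 24 = tr ✓).

Step 4 — unit eigenvector for λ_1 = 11: v spans the null space of (Sigma - λ_1 I), whose rows are
  r_1 = (-2, -2, 0),  r_2 = (-2, -3, -2),  r_3 = (0, -2, -4).
  v is orthogonal to every row, so take v ∝ r_1 × r_2 = ((-2)·(-2) - (0)·(-3), (0)·(-2) - (-2)·(-2), (-2)·(-3) - (-2)·(-2)) = (4, -4, 2).
  Rescale (divide by 2): u = (2, -2, 1).
  ||u|| = √((2)² + (-2)² + (1)²) = √(9) = 3,  v_1 = u/||u|| ≈ (0.6667, -0.6667, 0.3333) (||v_1|| = 1).

λ_1 = 11,  λ_2 = 8,  λ_3 = 5;  v_1 ≈ (0.6667, -0.6667, 0.3333)


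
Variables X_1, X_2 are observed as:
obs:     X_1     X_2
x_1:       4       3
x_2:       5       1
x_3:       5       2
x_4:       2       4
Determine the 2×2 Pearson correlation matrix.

Step 1 — column means:
  mean(X_1) = (4 + 5 + 5 + 2) / 4 = 16/4 = 4
  mean(X_2) = (3 + 1 + 2 + 4) / 4 = 10/4 = 2.5

Step 2 — sample variances and covariances s[i,j] = (1/(n-1)) · Σ_k (x_{k,i} - mean_i) · (x_{k,j} - mean_j), with n-1 = 3:
  s[X_1,X_1] = ((0)·(0) + (1)·(1) + (1)·(1) + (-2)·(-2)) / 3 = 6/3 = 2
  s[X_1,X_2] = ((0)·(0.5) + (1)·(-1.5) + (1)·(-0.5) + (-2)·(1.5)) / 3 = -5/3 = -1.6667
  s[X_2,X_2] = ((0.5)·(0.5) + (-1.5)·(-1.5) + (-0.5)·(-0.5) + (1.5)·(1.5)) / 3 = 5/3 = 1.6667
  Sample standard deviations s_i = √(s[i,i]):
  s(X_1) = √(2) = 1.4142
  s(X_2) = √(1.6667) = 1.291

Step 3 — r_{ij} = s_{ij} / (s_i · s_j):
  r[X_1,X_1] = 1 (diagonal).
  r[X_1,X_2] = -1.6667 / (1.4142 · 1.291) = -1.6667 / 1.8257 = -0.9129
  r[X_2,X_2] = 1 (diagonal).

R is symmetric with unit diagonal. Assembling:

R = [[1, -0.9129],
 [-0.9129, 1]]


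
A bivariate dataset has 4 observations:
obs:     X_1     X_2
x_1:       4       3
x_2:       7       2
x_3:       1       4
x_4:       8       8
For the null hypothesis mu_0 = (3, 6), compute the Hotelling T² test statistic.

Step 1 — sample mean vector:
  mean(X_1) = (4 + 7 + 1 + 8) / 4 = 20/4 = 5
  mean(X_2) = (3 + 2 + 4 + 8) / 4 = 17/4 = 4.25
  x̄ = (5, 4.25),  deviation x̄ - mu_0 = (5, 4.25) - (3, 6) = (2, -1.75).

Step 2 — sample covariance matrix, S[i,j] = (1/(n-1)) · Σ_k (x_{k,i} - mean_i) · (x_{k,j} - mean_j), divisor n-1 = 3:
  S[X_1,X_1] = ((-1)·(-1) + (2)·(2) + (-4)·(-4) + (3)·(3)) / 3 = 30/3 = 10
  S[X_1,X_2] = ((-1)·(-1.25) + (2)·(-2.25) + (-4)·(-0.25) + (3)·(3.75)) / 3 = 9/3 = 3
  S[X_2,X_2] = ((-1.25)·(-1.25) + (-2.25)·(-2.25) + (-0.25)·(-0.25) + (3.75)·(3.75)) / 3 = 20.75/3 = 6.9167
  S = [[10, 3],
 [3, 6.9167]].

Step 3 — invert S. det(S) = 10·6.9167 - (3)² = 60.1667.
  S^{-1} = (1/det) · [[d, -b], [-b, a]] = [[0.115, -0.0499],
 [-0.0499, 0.1662]].

Step 4 — quadratic form (x̄ - mu_0)^T · S^{-1} · (x̄ - mu_0):
  S^{-1} · (x̄ - mu_0) = (0.3172, -0.3906),
  (x̄ - mu_0)^T · [...] = (2)·(0.3172) + (-1.75)·(-0.3906) = 1.3179.

Step 5 — scale by n: T² = 4 · 1.3179 = 5.2715.

T² ≈ 5.2715


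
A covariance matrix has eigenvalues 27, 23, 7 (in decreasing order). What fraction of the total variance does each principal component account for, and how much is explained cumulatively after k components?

Step 1 — total variance = trace(Sigma) = Σ λ_i = 27 + 23 + 7 = 57.

Step 2 — fraction explained by component i = λ_i / Σ λ:
  PC1: 27/57 = 0.4737
  PC2: 23/57 = 0.4035
  PC3: 7/57 = 0.1228

Step 3 — cumulative fraction after k components = (λ_1 + ... + λ_k) / Σ λ:
  k = 1: 27/57 = 0.4737
  k = 2: (27 + 23)/57 = 50/57 = 0.8772
  k = 3: (27 + 23 + 7)/57 = 57/57 = 1

Summary (fraction, with percent):

explained: PC1 0.4737 (47.37%), PC2 0.4035 (40.35%), PC3 0.1228 (12.28%);  cumulative: 0.4737, 0.8772, 1


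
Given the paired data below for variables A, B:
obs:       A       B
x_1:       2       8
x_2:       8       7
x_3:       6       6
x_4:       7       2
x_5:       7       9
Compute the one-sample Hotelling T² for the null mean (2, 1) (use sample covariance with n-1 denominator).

Step 1 — sample mean vector:
  mean(A) = (2 + 8 + 6 + 7 + 7) / 5 = 30/5 = 6
  mean(B) = (8 + 7 + 6 + 2 + 9) / 5 = 32/5 = 6.4
  x̄ = (6, 6.4),  deviation x̄ - mu_0 = (6, 6.4) - (2, 1) = (4, 5.4).

Step 2 — sample covariance matrix, S[i,j] = (1/(n-1)) · Σ_k (x_{k,i} - mean_i) · (x_{k,j} - mean_j), divisor n-1 = 4:
  S[A,A] = ((-4)·(-4) + (2)·(2) + (0)·(0) + (1)·(1) + (1)·(1)) / 4 = 22/4 = 5.5
  S[A,B] = ((-4)·(1.6) + (2)·(0.6) + (0)·(-0.4) + (1)·(-4.4) + (1)·(2.6)) / 4 = -7/4 = -1.75
  S[B,B] = ((1.6)·(1.6) + (0.6)·(0.6) + (-0.4)·(-0.4) + (-4.4)·(-4.4) + (2.6)·(2.6)) / 4 = 29.2/4 = 7.3
  S = [[5.5, -1.75],
 [-1.75, 7.3]].

Step 3 — invert S. det(S) = 5.5·7.3 - (-1.75)² = 37.0875.
  S^{-1} = (1/det) · [[d, -b], [-b, a]] = [[0.1968, 0.0472],
 [0.0472, 0.1483]].

Step 4 — quadratic form (x̄ - mu_0)^T · S^{-1} · (x̄ - mu_0):
  S^{-1} · (x̄ - mu_0) = (1.0421, 0.9896),
  (x̄ - mu_0)^T · [...] = (4)·(1.0421) + (5.4)·(0.9896) = 9.5121.

Step 5 — scale by n: T² = 5 · 9.5121 = 47.5605.

T² ≈ 47.5605


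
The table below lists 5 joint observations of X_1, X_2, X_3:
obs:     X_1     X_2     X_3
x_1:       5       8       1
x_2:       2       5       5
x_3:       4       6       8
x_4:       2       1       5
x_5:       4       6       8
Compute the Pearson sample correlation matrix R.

Step 1 — column means:
  mean(X_1) = (5 + 2 + 4 + 2 + 4) / 5 = 17/5 = 3.4
  mean(X_2) = (8 + 5 + 6 + 1 + 6) / 5 = 26/5 = 5.2
  mean(X_3) = (1 + 5 + 8 + 5 + 8) / 5 = 27/5 = 5.4

Step 2 — sample variances and covariances s[i,j] = (1/(n-1)) · Σ_k (x_{k,i} - mean_i) · (x_{k,j} - mean_j), with n-1 = 4:
  s[X_1,X_1] = ((1.6)·(1.6) + (-1.4)·(-1.4) + (0.6)·(0.6) + (-1.4)·(-1.4) + (0.6)·(0.6)) / 4 = 7.2/4 = 1.8
  s[X_1,X_2] = ((1.6)·(2.8) + (-1.4)·(-0.2) + (0.6)·(0.8) + (-1.4)·(-4.2) + (0.6)·(0.8)) / 4 = 11.6/4 = 2.9
  s[X_1,X_3] = ((1.6)·(-4.4) + (-1.4)·(-0.4) + (0.6)·(2.6) + (-1.4)·(-0.4) + (0.6)·(2.6)) / 4 = -2.8/4 = -0.7
  s[X_2,X_2] = ((2.8)·(2.8) + (-0.2)·(-0.2) + (0.8)·(0.8) + (-4.2)·(-4.2) + (0.8)·(0.8)) / 4 = 26.8/4 = 6.7
  s[X_2,X_3] = ((2.8)·(-4.4) + (-0.2)·(-0.4) + (0.8)·(2.6) + (-4.2)·(-0.4) + (0.8)·(2.6)) / 4 = -6.4/4 = -1.6
  s[X_3,X_3] = ((-4.4)·(-4.4) + (-0.4)·(-0.4) + (2.6)·(2.6) + (-0.4)·(-0.4) + (2.6)·(2.6)) / 4 = 33.2/4 = 8.3
  Sample standard deviations s_i = √(s[i,i]):
  s(X_1) = √(1.8) = 1.3416
  s(X_2) = √(6.7) = 2.5884
  s(X_3) = √(8.3) = 2.881

Step 3 — r_{ij} = s_{ij} / (s_i · s_j):
  r[X_1,X_1] = 1 (diagonal).
  r[X_1,X_2] = 2.9 / (1.3416 · 2.5884) = 2.9 / 3.4728 = 0.8351
  r[X_1,X_3] = -0.7 / (1.3416 · 2.881) = -0.7 / 3.8652 = -0.1811
  r[X_2,X_2] = 1 (diagonal).
  r[X_2,X_3] = -1.6 / (2.5884 · 2.881) = -1.6 / 7.4572 = -0.2146
  r[X_3,X_3] = 1 (diagonal).

R is symmetric with unit diagonal. Assembling:

R = [[1, 0.8351, -0.1811],
 [0.8351, 1, -0.2146],
 [-0.1811, -0.2146, 1]]


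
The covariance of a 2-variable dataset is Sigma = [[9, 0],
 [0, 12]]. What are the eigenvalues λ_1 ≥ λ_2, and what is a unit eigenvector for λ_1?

Step 1 — characteristic polynomial of 2×2 Sigma:
  det(Sigma - λI) = λ² - trace · λ + det = 0.
  trace = 9 + 12 = 21, det = 9·12 - (0)² = 108.
Step 2 — discriminant:
  Δ = trace² - 4·det = 441 - 432 = 9.
Step 3 — eigenvalues:
  λ = (trace ± √Δ)/2 = (21 ± 3)/2,
  λ_1 = 12,  λ_2 = 9.

Step 4 — unit eigenvector for λ_1: Sigma is diagonal, so its eigenvectors are the coordinate axes. λ_1 = 12 is the diagonal entry on the second coordinate axis, hence
  v_1 = (0, 1) (||v_1|| = 1).

λ_1 = 12,  λ_2 = 9;  v_1 ≈ (0, 1)


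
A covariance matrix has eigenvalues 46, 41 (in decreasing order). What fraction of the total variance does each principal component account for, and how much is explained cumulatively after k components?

Step 1 — total variance = trace(Sigma) = Σ λ_i = 46 + 41 = 87.

Step 2 — fraction explained by component i = λ_i / Σ λ:
  PC1: 46/87 = 0.5287
  PC2: 41/87 = 0.4713

Step 3 — cumulative fraction after k components = (λ_1 + ... + λ_k) / Σ λ:
  k = 1: 46/87 = 0.5287
  k = 2: (46 + 41)/87 = 87/87 = 1

Summary (fraction, with percent):

explained: PC1 0.5287 (52.87%), PC2 0.4713 (47.13%);  cumulative: 0.5287, 1


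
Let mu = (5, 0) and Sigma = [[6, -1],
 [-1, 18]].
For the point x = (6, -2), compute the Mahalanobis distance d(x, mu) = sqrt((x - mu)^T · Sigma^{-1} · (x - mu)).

Step 1 — centre the observation: (x - mu) = (1, -2).

Step 2 — invert Sigma. det(Sigma) = 6·18 - (-1)² = 107.
  Sigma^{-1} = (1/det) · [[d, -b], [-b, a]] = [[0.1682, 0.0093],
 [0.0093, 0.0561]].

Step 3 — form the quadratic (x - mu)^T · Sigma^{-1} · (x - mu):
  Sigma^{-1} · (x - mu) = (0.1495, -0.1028).
  (x - mu)^T · [Sigma^{-1} · (x - mu)] = (1)·(0.1495) + (-2)·(-0.1028) = 0.3551.

Step 4 — take square root: d = √(0.3551) ≈ 0.5959.

d(x, mu) = √(0.3551) ≈ 0.5959


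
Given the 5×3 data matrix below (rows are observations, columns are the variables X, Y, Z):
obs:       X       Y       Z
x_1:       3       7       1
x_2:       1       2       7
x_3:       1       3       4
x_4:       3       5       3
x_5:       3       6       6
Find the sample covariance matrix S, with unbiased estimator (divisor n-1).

Step 1 — column means:
  mean(X) = (3 + 1 + 1 + 3 + 3) / 5 = 11/5 = 2.2
  mean(Y) = (7 + 2 + 3 + 5 + 6) / 5 = 23/5 = 4.6
  mean(Z) = (1 + 7 + 4 + 3 + 6) / 5 = 21/5 = 4.2

Step 2 — sample covariance S[i,j] = (1/(n-1)) · Σ_k (x_{k,i} - mean_i) · (x_{k,j} - mean_j), with n-1 = 4.
  S[X,X] = ((0.8)·(0.8) + (-1.2)·(-1.2) + (-1.2)·(-1.2) + (0.8)·(0.8) + (0.8)·(0.8)) / 4 = 4.8/4 = 1.2
  S[X,Y] = ((0.8)·(2.4) + (-1.2)·(-2.6) + (-1.2)·(-1.6) + (0.8)·(0.4) + (0.8)·(1.4)) / 4 = 8.4/4 = 2.1
  S[X,Z] = ((0.8)·(-3.2) + (-1.2)·(2.8) + (-1.2)·(-0.2) + (0.8)·(-1.2) + (0.8)·(1.8)) / 4 = -5.2/4 = -1.3
  S[Y,Y] = ((2.4)·(2.4) + (-2.6)·(-2.6) + (-1.6)·(-1.6) + (0.4)·(0.4) + (1.4)·(1.4)) / 4 = 17.2/4 = 4.3
  S[Y,Z] = ((2.4)·(-3.2) + (-2.6)·(2.8) + (-1.6)·(-0.2) + (0.4)·(-1.2) + (1.4)·(1.8)) / 4 = -12.6/4 = -3.15
  S[Z,Z] = ((-3.2)·(-3.2) + (2.8)·(2.8) + (-0.2)·(-0.2) + (-1.2)·(-1.2) + (1.8)·(1.8)) / 4 = 22.8/4 = 5.7

S is symmetric (S[j,i] = S[i,j]). Assembling:

S = [[1.2, 2.1, -1.3],
 [2.1, 4.3, -3.15],
 [-1.3, -3.15, 5.7]]


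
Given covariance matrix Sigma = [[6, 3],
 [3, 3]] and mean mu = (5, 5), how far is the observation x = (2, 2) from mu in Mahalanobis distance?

Step 1 — centre the observation: (x - mu) = (-3, -3).

Step 2 — invert Sigma. det(Sigma) = 6·3 - (3)² = 9.
  Sigma^{-1} = (1/det) · [[d, -b], [-b, a]] = [[0.3333, -0.3333],
 [-0.3333, 0.6667]].

Step 3 — form the quadratic (x - mu)^T · Sigma^{-1} · (x - mu):
  Sigma^{-1} · (x - mu) = (0, -1).
  (x - mu)^T · [Sigma^{-1} · (x - mu)] = (-3)·(0) + (-3)·(-1) = 3.

Step 4 — take square root: d = √(3) ≈ 1.7321.

d(x, mu) = √(3) ≈ 1.7321


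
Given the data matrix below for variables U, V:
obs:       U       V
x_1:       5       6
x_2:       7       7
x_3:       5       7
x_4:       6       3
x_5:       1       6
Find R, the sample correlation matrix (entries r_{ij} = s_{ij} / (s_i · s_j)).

Step 1 — column means:
  mean(U) = (5 + 7 + 5 + 6 + 1) / 5 = 24/5 = 4.8
  mean(V) = (6 + 7 + 7 + 3 + 6) / 5 = 29/5 = 5.8

Step 2 — sample variances and covariances s[i,j] = (1/(n-1)) · Σ_k (x_{k,i} - mean_i) · (x_{k,j} - mean_j), with n-1 = 4:
  s[U,U] = ((0.2)·(0.2) + (2.2)·(2.2) + (0.2)·(0.2) + (1.2)·(1.2) + (-3.8)·(-3.8)) / 4 = 20.8/4 = 5.2
  s[U,V] = ((0.2)·(0.2) + (2.2)·(1.2) + (0.2)·(1.2) + (1.2)·(-2.8) + (-3.8)·(0.2)) / 4 = -1.2/4 = -0.3
  s[V,V] = ((0.2)·(0.2) + (1.2)·(1.2) + (1.2)·(1.2) + (-2.8)·(-2.8) + (0.2)·(0.2)) / 4 = 10.8/4 = 2.7
  Sample standard deviations s_i = √(s[i,i]):
  s(U) = √(5.2) = 2.2804
  s(V) = √(2.7) = 1.6432

Step 3 — r_{ij} = s_{ij} / (s_i · s_j):
  r[U,U] = 1 (diagonal).
  r[U,V] = -0.3 / (2.2804 · 1.6432) = -0.3 / 3.747 = -0.0801
  r[V,V] = 1 (diagonal).

R is symmetric with unit diagonal. Assembling:

R = [[1, -0.0801],
 [-0.0801, 1]]


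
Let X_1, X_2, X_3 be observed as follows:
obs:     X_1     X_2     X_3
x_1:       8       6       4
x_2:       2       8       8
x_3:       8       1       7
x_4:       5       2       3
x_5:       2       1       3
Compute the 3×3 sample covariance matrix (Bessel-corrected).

Step 1 — column means:
  mean(X_1) = (8 + 2 + 8 + 5 + 2) / 5 = 25/5 = 5
  mean(X_2) = (6 + 8 + 1 + 2 + 1) / 5 = 18/5 = 3.6
  mean(X_3) = (4 + 8 + 7 + 3 + 3) / 5 = 25/5 = 5

Step 2 — sample covariance S[i,j] = (1/(n-1)) · Σ_k (x_{k,i} - mean_i) · (x_{k,j} - mean_j), with n-1 = 4.
  S[X_1,X_1] = ((3)·(3) + (-3)·(-3) + (3)·(3) + (0)·(0) + (-3)·(-3)) / 4 = 36/4 = 9
  S[X_1,X_2] = ((3)·(2.4) + (-3)·(4.4) + (3)·(-2.6) + (0)·(-1.6) + (-3)·(-2.6)) / 4 = -6/4 = -1.5
  S[X_1,X_3] = ((3)·(-1) + (-3)·(3) + (3)·(2) + (0)·(-2) + (-3)·(-2)) / 4 = 0/4 = 0
  S[X_2,X_2] = ((2.4)·(2.4) + (4.4)·(4.4) + (-2.6)·(-2.6) + (-1.6)·(-1.6) + (-2.6)·(-2.6)) / 4 = 41.2/4 = 10.3
  S[X_2,X_3] = ((2.4)·(-1) + (4.4)·(3) + (-2.6)·(2) + (-1.6)·(-2) + (-2.6)·(-2)) / 4 = 14/4 = 3.5
  S[X_3,X_3] = ((-1)·(-1) + (3)·(3) + (2)·(2) + (-2)·(-2) + (-2)·(-2)) / 4 = 22/4 = 5.5

S is symmetric (S[j,i] = S[i,j]). Assembling:

S = [[9, -1.5, 0],
 [-1.5, 10.3, 3.5],
 [0, 3.5, 5.5]]


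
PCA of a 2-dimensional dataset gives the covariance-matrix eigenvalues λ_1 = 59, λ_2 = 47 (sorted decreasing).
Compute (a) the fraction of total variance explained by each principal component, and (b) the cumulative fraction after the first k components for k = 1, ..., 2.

Step 1 — total variance = trace(Sigma) = Σ λ_i = 59 + 47 = 106.

Step 2 — fraction explained by component i = λ_i / Σ λ:
  PC1: 59/106 = 0.5566
  PC2: 47/106 = 0.4434

Step 3 — cumulative fraction after k components = (λ_1 + ... + λ_k) / Σ λ:
  k = 1: 59/106 = 0.5566
  k = 2: (59 + 47)/106 = 106/106 = 1

Summary (fraction, with percent):

explained: PC1 0.5566 (55.66%), PC2 0.4434 (44.34%);  cumulative: 0.5566, 1


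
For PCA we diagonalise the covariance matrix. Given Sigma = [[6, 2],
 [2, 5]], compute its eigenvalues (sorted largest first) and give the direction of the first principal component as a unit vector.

Step 1 — characteristic polynomial of 2×2 Sigma:
  det(Sigma - λI) = λ² - trace · λ + det = 0.
  trace = 6 + 5 = 11, det = 6·5 - (2)² = 26.
Step 2 — discriminant:
  Δ = trace² - 4·det = 121 - 104 = 17.
Step 3 — eigenvalues:
  λ = (trace ± √Δ)/2 = (11 ± 4.1231)/2,
  λ_1 = 7.5616,  λ_2 = 3.4384.

Step 4 — unit eigenvector for λ_1: solve (Sigma - λ_1 I)v = 0. First row:
  (6 - 7.5616)·v_x + (2)·v_y = 0, i.e. (-1.5616)·v_x + (2)·v_y = 0,
  so v ∝ (b, λ_1 - a) = (2, 1.5616) = u.
  ||u|| = √((2)² + (1.5616)²) = √(6.4384) ≈ 2.5374,
  v_1 = u/||u|| ≈ (0.7882, 0.6154) (||v_1|| = 1).

λ_1 = 7.5616,  λ_2 = 3.4384;  v_1 ≈ (0.7882, 0.6154)


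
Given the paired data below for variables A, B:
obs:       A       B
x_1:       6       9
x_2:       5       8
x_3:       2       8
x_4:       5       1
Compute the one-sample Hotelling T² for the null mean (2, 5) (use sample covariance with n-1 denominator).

Step 1 — sample mean vector:
  mean(A) = (6 + 5 + 2 + 5) / 4 = 18/4 = 4.5
  mean(B) = (9 + 8 + 8 + 1) / 4 = 26/4 = 6.5
  x̄ = (4.5, 6.5),  deviation x̄ - mu_0 = (4.5, 6.5) - (2, 5) = (2.5, 1.5).

Step 2 — sample covariance matrix, S[i,j] = (1/(n-1)) · Σ_k (x_{k,i} - mean_i) · (x_{k,j} - mean_j), divisor n-1 = 3:
  S[A,A] = ((1.5)·(1.5) + (0.5)·(0.5) + (-2.5)·(-2.5) + (0.5)·(0.5)) / 3 = 9/3 = 3
  S[A,B] = ((1.5)·(2.5) + (0.5)·(1.5) + (-2.5)·(1.5) + (0.5)·(-5.5)) / 3 = -2/3 = -0.6667
  S[B,B] = ((2.5)·(2.5) + (1.5)·(1.5) + (1.5)·(1.5) + (-5.5)·(-5.5)) / 3 = 41/3 = 13.6667
  S = [[3, -0.6667],
 [-0.6667, 13.6667]].

Step 3 — invert S. det(S) = 3·13.6667 - (-0.6667)² = 40.5556.
  S^{-1} = (1/det) · [[d, -b], [-b, a]] = [[0.337, 0.0164],
 [0.0164, 0.074]].

Step 4 — quadratic form (x̄ - mu_0)^T · S^{-1} · (x̄ - mu_0):
  S^{-1} · (x̄ - mu_0) = (0.8671, 0.1521),
  (x̄ - mu_0)^T · [...] = (2.5)·(0.8671) + (1.5)·(0.1521) = 2.3959.

Step 5 — scale by n: T² = 4 · 2.3959 = 9.5836.

T² ≈ 9.5836
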